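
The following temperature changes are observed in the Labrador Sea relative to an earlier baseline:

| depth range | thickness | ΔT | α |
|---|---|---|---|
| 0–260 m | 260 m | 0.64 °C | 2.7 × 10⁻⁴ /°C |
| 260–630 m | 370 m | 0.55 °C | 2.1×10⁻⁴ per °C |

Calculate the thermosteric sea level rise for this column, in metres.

2.7×10⁻⁴ × 0.64 × 260 = 0.044928 m
Layer 2: 2.1×10⁻⁴ × 0.55 × 370 = 0.042735 m
Δh = 0.044928 + 0.042735 = 0.087663 m

Δh ≈ 0.088 m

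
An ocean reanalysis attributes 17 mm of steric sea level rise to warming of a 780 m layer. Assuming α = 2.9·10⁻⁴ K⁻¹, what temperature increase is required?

0.0752 K

ΔT = Δh/(αH) = 0.017 / (2.9×10⁻⁴ × 780) ≈ 0.07515 K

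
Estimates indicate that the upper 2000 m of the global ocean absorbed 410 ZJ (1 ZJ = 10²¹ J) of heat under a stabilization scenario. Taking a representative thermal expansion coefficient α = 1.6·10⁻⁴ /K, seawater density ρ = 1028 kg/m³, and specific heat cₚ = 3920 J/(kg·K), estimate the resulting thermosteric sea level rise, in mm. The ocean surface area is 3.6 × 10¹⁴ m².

45 mm

Per unit area: Q = 410×10²¹ / (3.6×10¹⁴) ≈ 1.139×10⁹ J/m²
Δh = αQ/(ρcₚ) = 1.6×10⁻⁴ × 1.139×10⁹ / (1028 × 3920) ≈ 0.045224 m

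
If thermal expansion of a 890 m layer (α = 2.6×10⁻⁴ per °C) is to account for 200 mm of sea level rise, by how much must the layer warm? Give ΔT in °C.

ΔT = Δh/(αH) = 0.2 / (2.6×10⁻⁴ × 890) ≈ 0.8643 °C

ΔT ≈ 0.86 °C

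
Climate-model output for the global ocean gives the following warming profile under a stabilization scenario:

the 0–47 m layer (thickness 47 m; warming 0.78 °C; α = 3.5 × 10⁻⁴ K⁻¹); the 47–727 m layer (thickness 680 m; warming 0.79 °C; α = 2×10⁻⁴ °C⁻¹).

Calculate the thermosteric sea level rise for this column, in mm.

about 120 mm

0–47 m: 47 × 0.78 × 3.5×10⁻⁴ = 0.012831 m
680 × 2×10⁻⁴ × 0.79 = 0.10744 m
Δh = 0.012831 + 0.10744 = 0.120271 m ≈ 120 mm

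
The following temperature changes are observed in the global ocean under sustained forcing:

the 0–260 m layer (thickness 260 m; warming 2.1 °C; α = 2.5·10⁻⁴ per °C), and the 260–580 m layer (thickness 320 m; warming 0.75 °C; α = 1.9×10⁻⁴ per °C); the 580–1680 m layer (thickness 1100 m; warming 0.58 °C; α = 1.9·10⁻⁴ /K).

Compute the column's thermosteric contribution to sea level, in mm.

Layer 1: 2.1 × 2.5×10⁻⁴ × 260 = 0.13650 m
0.75 × 320 × 1.9×10⁻⁴ = 0.04560 m
580–1680 m: 1.9×10⁻⁴ × 1100 × 0.58 = 0.12122 m
Δh = 0.13650 + 0.04560 + 0.12122 = 0.30332 m ≈ 303 mm

Δh ≈ 303 mm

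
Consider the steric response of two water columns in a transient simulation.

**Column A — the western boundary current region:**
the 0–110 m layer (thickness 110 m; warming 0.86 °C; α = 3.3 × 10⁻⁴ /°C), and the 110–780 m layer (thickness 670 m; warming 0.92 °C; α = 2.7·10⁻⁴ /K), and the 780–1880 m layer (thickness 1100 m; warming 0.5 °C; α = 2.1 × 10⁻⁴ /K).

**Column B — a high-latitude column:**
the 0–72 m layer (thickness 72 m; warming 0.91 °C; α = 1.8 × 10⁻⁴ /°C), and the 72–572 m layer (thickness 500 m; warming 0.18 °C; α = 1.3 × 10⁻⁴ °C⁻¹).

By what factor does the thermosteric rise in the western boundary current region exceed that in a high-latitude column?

A 0–110 m: 110 × 0.86 × 3.3×10⁻⁴ = 0.031218 m
A Layer 2: 0.92 × 2.7×10⁻⁴ × 670 = 0.166428 m
A 780–1880 m: 0.5 × 1100 × 2.1×10⁻⁴ = 0.11550 m
A total: 0.313146 m
B Layer 1: 72 × 0.91 × 1.8×10⁻⁴ = 0.0117936 m
B Layer 2: 500 × 1.3×10⁻⁴ × 0.18 = 0.01170 m
B total: 0.0234936 m
Ratio: 0.313146 / 0.0234936 ≈ 13.33

13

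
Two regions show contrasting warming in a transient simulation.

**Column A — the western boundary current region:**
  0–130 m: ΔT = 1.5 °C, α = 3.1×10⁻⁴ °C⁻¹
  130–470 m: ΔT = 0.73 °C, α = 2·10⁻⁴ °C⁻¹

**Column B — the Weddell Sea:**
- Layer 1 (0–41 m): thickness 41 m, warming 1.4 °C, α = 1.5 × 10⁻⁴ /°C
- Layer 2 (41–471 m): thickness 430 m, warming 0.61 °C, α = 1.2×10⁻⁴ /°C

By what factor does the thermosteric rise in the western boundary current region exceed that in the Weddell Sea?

A 130 × 3.1×10⁻⁴ × 1.5 = 0.06045 m
A 130–470 m: 2×10⁻⁴ × 0.73 × 340 = 0.04964 m
A total: 0.11009 m
B Layer 1: 1.5×10⁻⁴ × 1.4 × 41 = 0.00861 m
B 41–471 m: 0.61 × 430 × 1.2×10⁻⁴ = 0.031476 m
B total: 0.040086 m
Ratio: 0.11009 / 0.040086 ≈ 2.746

≈ 2.7×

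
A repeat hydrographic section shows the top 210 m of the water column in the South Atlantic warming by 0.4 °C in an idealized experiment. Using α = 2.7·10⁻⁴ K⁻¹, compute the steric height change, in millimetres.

about 22.7 mm

Δh = αΔT·H = 2.7×10⁻⁴ × 0.4 × 210 = 0.02268 m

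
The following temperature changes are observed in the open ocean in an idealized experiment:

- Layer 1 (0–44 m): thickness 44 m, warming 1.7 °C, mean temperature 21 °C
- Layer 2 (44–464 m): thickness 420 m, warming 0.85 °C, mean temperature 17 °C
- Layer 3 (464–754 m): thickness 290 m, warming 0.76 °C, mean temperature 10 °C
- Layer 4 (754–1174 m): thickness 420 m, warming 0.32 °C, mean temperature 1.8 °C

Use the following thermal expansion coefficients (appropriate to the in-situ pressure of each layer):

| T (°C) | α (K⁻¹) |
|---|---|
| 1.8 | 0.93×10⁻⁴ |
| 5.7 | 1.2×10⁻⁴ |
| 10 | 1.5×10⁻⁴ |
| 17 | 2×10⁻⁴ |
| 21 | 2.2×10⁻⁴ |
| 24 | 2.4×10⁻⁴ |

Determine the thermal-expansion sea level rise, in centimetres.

13.3 cm

Layer 1 at 21 °C → α = 2.2×10⁻⁴ K⁻¹
Layer 2 at 17 °C → α = 2×10⁻⁴ K⁻¹
Layer 3 at 10 °C → α = 1.5×10⁻⁴ K⁻¹
Layer 4 at 1.8 °C → α = 0.93×10⁻⁴ K⁻¹
1.7 × 2.2×10⁻⁴ × 44 = 0.016456 m
420 × 2×10⁻⁴ × 0.85 = 0.07140 m
Layer 3: 1.5×10⁻⁴ × 290 × 0.76 = 0.03306 m
754–1174 m: 0.93×10⁻⁴ × 0.32 × 420 = 0.0124992 m
Δh = 0.016456 + 0.07140 + 0.03306 + 0.0124992 = 0.1334152 m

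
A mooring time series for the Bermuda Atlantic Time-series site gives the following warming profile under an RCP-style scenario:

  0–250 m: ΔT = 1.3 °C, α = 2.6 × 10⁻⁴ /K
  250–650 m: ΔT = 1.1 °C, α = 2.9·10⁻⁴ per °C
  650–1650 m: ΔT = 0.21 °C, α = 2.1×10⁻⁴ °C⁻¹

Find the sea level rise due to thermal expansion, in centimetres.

1.3 × 2.6×10⁻⁴ × 250 = 0.08450 m
250–650 m: 2.9×10⁻⁴ × 400 × 1.1 = 0.12760 m
1000 × 2.1×10⁻⁴ × 0.21 = 0.04410 m
Δh = 0.08450 + 0.12760 + 0.04410 = 0.25620 m

Δh = 26 cm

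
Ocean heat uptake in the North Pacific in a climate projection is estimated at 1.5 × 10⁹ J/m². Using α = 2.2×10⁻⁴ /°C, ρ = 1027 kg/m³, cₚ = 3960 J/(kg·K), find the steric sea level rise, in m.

about 0.0811 m

Δh = αQ/(ρcₚ) = 2.2×10⁻⁴ × 1.5×10⁹ / (1027 × 3960) ≈ 0.081142 m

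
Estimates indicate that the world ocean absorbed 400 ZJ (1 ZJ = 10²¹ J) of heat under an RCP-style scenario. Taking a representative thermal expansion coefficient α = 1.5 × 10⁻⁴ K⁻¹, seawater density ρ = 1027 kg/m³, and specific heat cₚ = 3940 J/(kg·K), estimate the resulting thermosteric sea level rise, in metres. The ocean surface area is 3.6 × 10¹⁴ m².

about 0.0412 m

Per unit area: Q = 400×10²¹ / (3.6×10¹⁴) ≈ 1.111×10⁹ J/m²
Δh = αQ/(ρcₚ) = 1.5×10⁻⁴ × 1.111×10⁹ / (1027 × 3940) ≈ 0.041185 m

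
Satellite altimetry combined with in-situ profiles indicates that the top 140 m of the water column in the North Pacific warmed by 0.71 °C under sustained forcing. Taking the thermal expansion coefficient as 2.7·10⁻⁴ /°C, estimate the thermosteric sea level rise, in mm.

Δh = 27 mm

Δh = αΔT·H = 2.7×10⁻⁴ × 0.71 × 140 = 0.026838 m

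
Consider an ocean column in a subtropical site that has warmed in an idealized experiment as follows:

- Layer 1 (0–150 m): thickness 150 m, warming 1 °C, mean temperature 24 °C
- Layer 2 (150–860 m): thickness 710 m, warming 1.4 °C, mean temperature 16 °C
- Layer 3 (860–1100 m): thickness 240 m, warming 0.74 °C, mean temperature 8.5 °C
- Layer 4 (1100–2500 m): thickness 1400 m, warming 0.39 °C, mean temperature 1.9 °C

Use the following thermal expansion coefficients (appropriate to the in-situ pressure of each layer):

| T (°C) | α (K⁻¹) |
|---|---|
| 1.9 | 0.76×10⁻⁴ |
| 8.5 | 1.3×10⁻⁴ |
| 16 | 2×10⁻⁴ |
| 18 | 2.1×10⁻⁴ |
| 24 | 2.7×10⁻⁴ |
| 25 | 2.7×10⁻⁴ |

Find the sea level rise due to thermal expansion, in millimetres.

Layer 1 at 24 °C → α = 2.7×10⁻⁴ K⁻¹
Layer 2 at 16 °C → α = 2×10⁻⁴ K⁻¹
Layer 3 at 8.5 °C → α = 1.3×10⁻⁴ K⁻¹
Layer 4 at 1.9 °C → α = 0.76×10⁻⁴ K⁻¹
0–150 m: 1 × 150 × 2.7×10⁻⁴ = 0.04050 m
710 × 2×10⁻⁴ × 1.4 = 0.19880 m
0.74 × 240 × 1.3×10⁻⁴ = 0.023088 m
Layer 4: 0.39 × 1400 × 0.76×10⁻⁴ = 0.041496 m
Δh = 0.04050 + 0.19880 + 0.023088 + 0.041496 = 0.303884 m ≈ 300 mm

300 mm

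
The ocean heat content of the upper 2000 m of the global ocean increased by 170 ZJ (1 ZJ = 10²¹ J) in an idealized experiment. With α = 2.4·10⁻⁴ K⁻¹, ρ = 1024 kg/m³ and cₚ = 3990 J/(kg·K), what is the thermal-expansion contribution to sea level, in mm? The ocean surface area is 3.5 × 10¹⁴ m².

Per unit area: Q = 170×10²¹ / (3.5×10¹⁴) ≈ 4.857×10⁸ J/m²
Δh = αQ/(ρcₚ) = 2.4×10⁻⁴ × 4.857×10⁸ / (1024 × 3990) ≈ 0.02853 m

about 29 mm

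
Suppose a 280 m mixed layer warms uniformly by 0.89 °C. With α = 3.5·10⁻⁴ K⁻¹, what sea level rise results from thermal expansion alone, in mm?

Δh = αΔT·H = 3.5×10⁻⁴ × 0.89 × 280 = 0.08722 m

87.2 mm of thermosteric rise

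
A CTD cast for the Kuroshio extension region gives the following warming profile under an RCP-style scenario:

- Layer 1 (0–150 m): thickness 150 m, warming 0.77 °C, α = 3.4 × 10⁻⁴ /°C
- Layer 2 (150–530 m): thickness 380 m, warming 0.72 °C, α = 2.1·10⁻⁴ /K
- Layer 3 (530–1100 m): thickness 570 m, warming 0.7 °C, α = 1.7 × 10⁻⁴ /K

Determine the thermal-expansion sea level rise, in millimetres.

3.4×10⁻⁴ × 150 × 0.77 = 0.03927 m
Layer 2: 2.1×10⁻⁴ × 0.72 × 380 = 0.057456 m
570 × 1.7×10⁻⁴ × 0.7 = 0.06783 m
Δh = 0.03927 + 0.057456 + 0.06783 = 0.164556 m ≈ 165 mm

165 mm of thermosteric rise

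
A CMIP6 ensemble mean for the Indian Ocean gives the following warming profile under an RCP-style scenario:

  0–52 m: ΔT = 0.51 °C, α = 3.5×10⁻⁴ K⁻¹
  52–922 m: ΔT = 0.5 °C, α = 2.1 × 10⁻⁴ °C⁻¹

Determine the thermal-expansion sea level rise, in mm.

0.51 × 52 × 3.5×10⁻⁴ = 0.009282 m
52–922 m: 2.1×10⁻⁴ × 870 × 0.5 = 0.09135 m
Δh = 0.009282 + 0.09135 = 0.100632 m ≈ 100 mm

Δh = 100 mm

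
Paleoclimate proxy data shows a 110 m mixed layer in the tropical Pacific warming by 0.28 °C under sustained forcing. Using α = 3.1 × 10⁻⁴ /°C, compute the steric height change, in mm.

Δh = 9.5 mm

Δh = αΔT·H = 3.1×10⁻⁴ × 0.28 × 110 = 0.009548 m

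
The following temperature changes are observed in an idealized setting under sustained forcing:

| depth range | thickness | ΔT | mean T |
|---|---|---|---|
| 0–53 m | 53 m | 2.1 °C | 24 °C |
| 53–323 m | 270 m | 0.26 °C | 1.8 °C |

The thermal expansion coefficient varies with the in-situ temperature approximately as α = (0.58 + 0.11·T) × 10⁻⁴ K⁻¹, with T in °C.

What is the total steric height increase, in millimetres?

41 mm

Layer 1: α = (0.58 + 0.11×24)×10⁻⁴ = 3.22×10⁻⁴ K⁻¹
Layer 2: α = (0.58 + 0.11×1.8)×10⁻⁴ = 0.778×10⁻⁴ K⁻¹
0–53 m: 53 × 2.1 × 3.22×10⁻⁴ = 0.0358386 m
Layer 2: 0.778×10⁻⁴ × 270 × 0.26 = 0.00546156 m
Δh = 0.0358386 + 0.00546156 = 0.04130016 m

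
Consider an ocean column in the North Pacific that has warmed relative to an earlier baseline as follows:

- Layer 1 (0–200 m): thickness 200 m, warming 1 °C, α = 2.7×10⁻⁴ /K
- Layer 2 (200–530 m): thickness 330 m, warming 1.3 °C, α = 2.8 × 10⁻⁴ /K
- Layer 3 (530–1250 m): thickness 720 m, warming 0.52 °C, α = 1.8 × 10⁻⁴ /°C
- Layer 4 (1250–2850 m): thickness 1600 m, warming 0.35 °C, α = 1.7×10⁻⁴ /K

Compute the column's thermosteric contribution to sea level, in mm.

337 mm

Layer 1: 2.7×10⁻⁴ × 1 × 200 = 0.05400 m
200–530 m: 1.3 × 2.8×10⁻⁴ × 330 = 0.12012 m
530–1250 m: 1.8×10⁻⁴ × 720 × 0.52 = 0.067392 m
Layer 4: 1.7×10⁻⁴ × 1600 × 0.35 = 0.09520 m
Δh = 0.05400 + 0.12012 + 0.067392 + 0.09520 = 0.336712 m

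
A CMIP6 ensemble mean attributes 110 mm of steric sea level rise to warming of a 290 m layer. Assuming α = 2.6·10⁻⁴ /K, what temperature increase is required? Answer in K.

ΔT = Δh/(αH) = 0.11 / (2.6×10⁻⁴ × 290) ≈ 1.459 K

1.46 K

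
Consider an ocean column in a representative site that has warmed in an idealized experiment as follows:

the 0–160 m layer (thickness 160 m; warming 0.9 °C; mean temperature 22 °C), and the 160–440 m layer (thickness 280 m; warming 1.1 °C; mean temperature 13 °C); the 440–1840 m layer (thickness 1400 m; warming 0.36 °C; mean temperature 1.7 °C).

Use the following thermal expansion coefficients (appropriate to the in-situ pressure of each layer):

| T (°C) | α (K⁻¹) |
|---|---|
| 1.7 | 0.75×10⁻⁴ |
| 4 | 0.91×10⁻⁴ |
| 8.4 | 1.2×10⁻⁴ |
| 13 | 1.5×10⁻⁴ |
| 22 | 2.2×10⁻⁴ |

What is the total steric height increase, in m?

Layer 1 at 22 °C → α = 2.2×10⁻⁴ K⁻¹
Layer 2 at 13 °C → α = 1.5×10⁻⁴ K⁻¹
Layer 3 at 1.7 °C → α = 0.75×10⁻⁴ K⁻¹
0–160 m: 160 × 2.2×10⁻⁴ × 0.9 = 0.03168 m
Layer 2: 1.1 × 280 × 1.5×10⁻⁴ = 0.04620 m
Layer 3: 0.75×10⁻⁴ × 1400 × 0.36 = 0.03780 m
Δh = 0.03168 + 0.04620 + 0.03780 = 0.11568 m

0.116 m of thermosteric rise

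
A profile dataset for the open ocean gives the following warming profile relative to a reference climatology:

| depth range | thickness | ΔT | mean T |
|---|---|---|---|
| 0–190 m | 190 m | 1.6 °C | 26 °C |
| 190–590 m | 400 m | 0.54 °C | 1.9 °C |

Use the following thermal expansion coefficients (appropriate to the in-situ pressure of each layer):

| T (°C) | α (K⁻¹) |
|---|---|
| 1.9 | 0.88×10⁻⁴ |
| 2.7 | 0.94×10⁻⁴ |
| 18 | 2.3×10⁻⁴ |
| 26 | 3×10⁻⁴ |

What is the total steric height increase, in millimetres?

about 110 mm

Layer 1 at 26 °C → α = 3×10⁻⁴ K⁻¹
Layer 2 at 1.9 °C → α = 0.88×10⁻⁴ K⁻¹
1.6 × 3×10⁻⁴ × 190 = 0.09120 m
400 × 0.54 × 0.88×10⁻⁴ = 0.019008 m
Δh = 0.09120 + 0.019008 = 0.110208 m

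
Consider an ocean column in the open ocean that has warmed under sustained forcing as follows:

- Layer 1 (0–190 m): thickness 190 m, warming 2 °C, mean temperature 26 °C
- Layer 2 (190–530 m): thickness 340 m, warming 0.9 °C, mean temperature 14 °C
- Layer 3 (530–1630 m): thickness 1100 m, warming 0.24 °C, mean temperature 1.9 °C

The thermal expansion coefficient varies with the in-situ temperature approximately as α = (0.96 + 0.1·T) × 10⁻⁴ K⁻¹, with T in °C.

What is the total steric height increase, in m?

0.238 m of thermosteric rise

Layer 1: α = (0.96 + 0.1×26)×10⁻⁴ = 3.56×10⁻⁴ K⁻¹
Layer 2: α = (0.96 + 0.1×14)×10⁻⁴ = 2.36×10⁻⁴ K⁻¹
Layer 3: α = (0.96 + 0.1×1.9)×10⁻⁴ = 1.15×10⁻⁴ K⁻¹
0–190 m: 3.56×10⁻⁴ × 2 × 190 = 0.13528 m
Layer 2: 2.36×10⁻⁴ × 340 × 0.9 = 0.072216 m
530–1630 m: 1100 × 0.24 × 1.15×10⁻⁴ = 0.03036 m
Δh = 0.13528 + 0.072216 + 0.03036 = 0.237856 m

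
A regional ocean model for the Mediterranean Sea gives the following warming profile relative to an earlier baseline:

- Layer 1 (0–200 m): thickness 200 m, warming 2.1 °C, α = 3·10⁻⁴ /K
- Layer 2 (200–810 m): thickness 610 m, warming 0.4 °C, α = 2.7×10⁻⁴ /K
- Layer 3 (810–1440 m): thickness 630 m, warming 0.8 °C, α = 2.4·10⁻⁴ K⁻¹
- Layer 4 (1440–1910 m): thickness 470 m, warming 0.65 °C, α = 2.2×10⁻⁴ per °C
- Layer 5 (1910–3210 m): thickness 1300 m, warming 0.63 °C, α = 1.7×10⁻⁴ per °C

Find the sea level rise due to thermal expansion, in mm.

Δh = 519 mm

0–200 m: 3×10⁻⁴ × 200 × 2.1 = 0.12600 m
Layer 2: 610 × 2.7×10⁻⁴ × 0.4 = 0.06588 m
630 × 0.8 × 2.4×10⁻⁴ = 0.12096 m
1440–1910 m: 0.65 × 470 × 2.2×10⁻⁴ = 0.06721 m
Layer 5: 1.7×10⁻⁴ × 1300 × 0.63 = 0.13923 m
Δh = 0.12600 + 0.06588 + 0.12096 + 0.06721 + 0.13923 = 0.51928 m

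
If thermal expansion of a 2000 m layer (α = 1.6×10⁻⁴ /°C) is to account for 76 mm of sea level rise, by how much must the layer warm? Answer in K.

ΔT ≈ 0.238 K

ΔT = Δh/(αH) = 0.076 / (1.6×10⁻⁴ × 2000) = 0.2375 K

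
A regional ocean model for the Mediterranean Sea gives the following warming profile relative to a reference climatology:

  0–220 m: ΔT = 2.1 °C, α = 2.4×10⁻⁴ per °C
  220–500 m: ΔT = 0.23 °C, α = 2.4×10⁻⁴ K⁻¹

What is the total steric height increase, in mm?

about 126 mm

220 × 2.1 × 2.4×10⁻⁴ = 0.11088 m
220–500 m: 280 × 0.23 × 2.4×10⁻⁴ = 0.015456 m
Δh = 0.11088 + 0.015456 = 0.126336 m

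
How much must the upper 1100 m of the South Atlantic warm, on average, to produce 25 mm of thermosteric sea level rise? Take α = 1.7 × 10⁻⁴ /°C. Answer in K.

ΔT = Δh/(αH) = 0.025 / (1.7×10⁻⁴ × 1100) ≈ 0.1337 K

ΔT ≈ 0.13 K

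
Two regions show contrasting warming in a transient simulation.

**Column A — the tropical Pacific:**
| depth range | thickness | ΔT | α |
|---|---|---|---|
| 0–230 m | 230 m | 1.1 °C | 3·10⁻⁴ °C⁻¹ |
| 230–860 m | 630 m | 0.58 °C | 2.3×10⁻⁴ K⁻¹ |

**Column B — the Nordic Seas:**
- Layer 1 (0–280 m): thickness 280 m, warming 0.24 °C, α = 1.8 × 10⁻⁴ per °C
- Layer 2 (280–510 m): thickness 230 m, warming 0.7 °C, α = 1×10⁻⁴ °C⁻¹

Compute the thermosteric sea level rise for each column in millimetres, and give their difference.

A 230 × 1.1 × 3×10⁻⁴ = 0.07590 m
A 0.58 × 630 × 2.3×10⁻⁴ = 0.084042 m
A total: 0.159942 m
B 0–280 m: 0.24 × 1.8×10⁻⁴ × 280 = 0.012096 m
B 230 × 0.7 × 1×10⁻⁴ = 0.01610 m
B total: 0.028196 m
Difference: 0.159942 − 0.028196 = 0.131746 m

Δh_A ≈ 160 mm, Δh_B ≈ 28 mm; difference ≈ 130 mm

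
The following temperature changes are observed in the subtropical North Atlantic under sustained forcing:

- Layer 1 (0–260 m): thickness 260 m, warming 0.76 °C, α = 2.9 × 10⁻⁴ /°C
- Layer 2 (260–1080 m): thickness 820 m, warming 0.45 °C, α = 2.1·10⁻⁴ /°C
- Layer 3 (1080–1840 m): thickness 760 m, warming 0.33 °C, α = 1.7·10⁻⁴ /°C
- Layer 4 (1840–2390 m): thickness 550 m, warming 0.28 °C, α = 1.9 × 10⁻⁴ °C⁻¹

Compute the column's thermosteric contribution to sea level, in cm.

Layer 1: 0.76 × 260 × 2.9×10⁻⁴ = 0.057304 m
Layer 2: 2.1×10⁻⁴ × 0.45 × 820 = 0.07749 m
Layer 3: 760 × 1.7×10⁻⁴ × 0.33 = 0.042636 m
Layer 4: 550 × 0.28 × 1.9×10⁻⁴ = 0.02926 m
Δh = 0.057304 + 0.07749 + 0.042636 + 0.02926 = 0.20669 m ≈ 20.7 cm

about 20.7 cm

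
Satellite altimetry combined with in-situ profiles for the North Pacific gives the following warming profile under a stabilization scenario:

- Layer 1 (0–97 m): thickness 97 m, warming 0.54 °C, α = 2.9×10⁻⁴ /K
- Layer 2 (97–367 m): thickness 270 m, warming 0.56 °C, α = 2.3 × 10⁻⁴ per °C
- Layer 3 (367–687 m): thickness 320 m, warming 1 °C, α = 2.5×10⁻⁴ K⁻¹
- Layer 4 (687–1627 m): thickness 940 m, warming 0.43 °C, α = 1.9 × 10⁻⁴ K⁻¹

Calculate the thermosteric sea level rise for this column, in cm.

2.9×10⁻⁴ × 97 × 0.54 = 0.0151902 m
0.56 × 2.3×10⁻⁴ × 270 = 0.034776 m
Layer 3: 320 × 1 × 2.5×10⁻⁴ = 0.08000 m
Layer 4: 0.43 × 1.9×10⁻⁴ × 940 = 0.076798 m
Δh = 0.0151902 + 0.034776 + 0.08000 + 0.076798 = 0.2067642 m

21 cm of thermosteric rise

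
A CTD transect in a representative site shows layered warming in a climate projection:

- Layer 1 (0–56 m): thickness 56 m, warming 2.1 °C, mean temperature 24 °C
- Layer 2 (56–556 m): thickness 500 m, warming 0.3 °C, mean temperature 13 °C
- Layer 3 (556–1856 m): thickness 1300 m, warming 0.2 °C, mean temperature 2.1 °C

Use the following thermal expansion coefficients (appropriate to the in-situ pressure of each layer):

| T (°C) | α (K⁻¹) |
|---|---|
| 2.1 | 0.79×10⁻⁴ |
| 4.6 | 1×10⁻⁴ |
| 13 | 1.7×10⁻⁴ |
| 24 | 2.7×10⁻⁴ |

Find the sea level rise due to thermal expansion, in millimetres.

about 78 mm

Layer 1 at 24 °C → α = 2.7×10⁻⁴ K⁻¹
Layer 2 at 13 °C → α = 1.7×10⁻⁴ K⁻¹
Layer 3 at 2.1 °C → α = 0.79×10⁻⁴ K⁻¹
Layer 1: 56 × 2.1 × 2.7×10⁻⁴ = 0.031752 m
1.7×10⁻⁴ × 0.3 × 500 = 0.02550 m
Layer 3: 0.79×10⁻⁴ × 0.2 × 1300 = 0.02054 m
Δh = 0.031752 + 0.02550 + 0.02054 = 0.077792 m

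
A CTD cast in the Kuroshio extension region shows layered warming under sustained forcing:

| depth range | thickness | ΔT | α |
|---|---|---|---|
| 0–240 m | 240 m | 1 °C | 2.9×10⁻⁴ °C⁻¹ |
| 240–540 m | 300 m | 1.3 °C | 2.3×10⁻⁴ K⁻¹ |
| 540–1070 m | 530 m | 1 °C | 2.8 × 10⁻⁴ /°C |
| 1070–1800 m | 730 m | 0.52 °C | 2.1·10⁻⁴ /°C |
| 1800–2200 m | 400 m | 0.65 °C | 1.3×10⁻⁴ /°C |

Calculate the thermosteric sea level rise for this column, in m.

Layer 1: 240 × 2.9×10⁻⁴ × 1 = 0.06960 m
Layer 2: 300 × 1.3 × 2.3×10⁻⁴ = 0.08970 m
Layer 3: 2.8×10⁻⁴ × 530 × 1 = 0.14840 m
Layer 4: 2.1×10⁻⁴ × 0.52 × 730 = 0.079716 m
1800–2200 m: 1.3×10⁻⁴ × 0.65 × 400 = 0.03380 m
Δh = 0.06960 + 0.08970 + 0.14840 + 0.079716 + 0.03380 = 0.421216 m ≈ 0.421 m

about 0.421 m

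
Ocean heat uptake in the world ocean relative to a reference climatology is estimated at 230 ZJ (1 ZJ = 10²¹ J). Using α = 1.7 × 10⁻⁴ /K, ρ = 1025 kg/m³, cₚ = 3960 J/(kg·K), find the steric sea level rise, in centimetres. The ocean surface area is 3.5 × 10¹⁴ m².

Per unit area: Q = 230×10²¹ / (3.5×10¹⁴) ≈ 6.571×10⁸ J/m²
Δh = αQ/(ρcₚ) = 1.7×10⁻⁴ × 6.571×10⁸ / (1025 × 3960) ≈ 0.027521 m

Δh = 2.75 cm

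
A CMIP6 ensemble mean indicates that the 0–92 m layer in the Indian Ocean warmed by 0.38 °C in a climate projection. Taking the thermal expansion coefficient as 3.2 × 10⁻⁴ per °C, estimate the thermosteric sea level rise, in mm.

about 11.2 mm

Δh = αΔT·H = 3.2×10⁻⁴ × 0.38 × 92 = 0.0111872 m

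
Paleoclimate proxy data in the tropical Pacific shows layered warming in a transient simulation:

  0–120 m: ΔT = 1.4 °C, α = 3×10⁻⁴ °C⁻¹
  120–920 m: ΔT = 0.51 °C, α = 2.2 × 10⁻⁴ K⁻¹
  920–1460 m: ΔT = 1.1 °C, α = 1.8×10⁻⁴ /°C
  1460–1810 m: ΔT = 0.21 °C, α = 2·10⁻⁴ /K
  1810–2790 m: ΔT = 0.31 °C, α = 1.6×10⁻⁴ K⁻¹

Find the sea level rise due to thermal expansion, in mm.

Δh ≈ 310 mm

120 × 3×10⁻⁴ × 1.4 = 0.05040 m
2.2×10⁻⁴ × 0.51 × 800 = 0.08976 m
Layer 3: 1.1 × 540 × 1.8×10⁻⁴ = 0.10692 m
1460–1810 m: 350 × 0.21 × 2×10⁻⁴ = 0.01470 m
0.31 × 980 × 1.6×10⁻⁴ = 0.048608 m
Δh = 0.05040 + 0.08976 + 0.10692 + 0.01470 + 0.048608 = 0.310388 m ≈ 310 mm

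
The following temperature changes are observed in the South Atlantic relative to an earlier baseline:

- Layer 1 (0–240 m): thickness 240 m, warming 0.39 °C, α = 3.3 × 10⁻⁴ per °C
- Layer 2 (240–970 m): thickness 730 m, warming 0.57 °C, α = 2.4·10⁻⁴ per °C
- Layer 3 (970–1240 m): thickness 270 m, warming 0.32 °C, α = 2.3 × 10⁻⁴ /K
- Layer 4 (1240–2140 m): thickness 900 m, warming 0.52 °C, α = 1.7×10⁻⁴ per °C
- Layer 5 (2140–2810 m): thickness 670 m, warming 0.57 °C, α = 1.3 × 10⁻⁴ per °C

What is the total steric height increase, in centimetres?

about 28.0 cm

Layer 1: 240 × 0.39 × 3.3×10⁻⁴ = 0.030888 m
2.4×10⁻⁴ × 730 × 0.57 = 0.099864 m
Layer 3: 2.3×10⁻⁴ × 0.32 × 270 = 0.019872 m
1240–2140 m: 900 × 1.7×10⁻⁴ × 0.52 = 0.07956 m
2140–2810 m: 670 × 1.3×10⁻⁴ × 0.57 = 0.049647 m
Δh = 0.030888 + 0.099864 + 0.019872 + 0.07956 + 0.049647 = 0.279831 m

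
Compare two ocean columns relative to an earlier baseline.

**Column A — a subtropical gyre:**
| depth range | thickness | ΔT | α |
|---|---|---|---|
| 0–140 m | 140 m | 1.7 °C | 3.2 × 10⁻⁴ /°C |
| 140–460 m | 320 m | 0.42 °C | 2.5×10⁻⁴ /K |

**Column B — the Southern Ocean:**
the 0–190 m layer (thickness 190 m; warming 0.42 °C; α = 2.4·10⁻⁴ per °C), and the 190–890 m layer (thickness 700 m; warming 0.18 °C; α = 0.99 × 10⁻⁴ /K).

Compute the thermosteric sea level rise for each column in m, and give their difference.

A: 0.11 m; B: 0.032 m; difference 0.078 m

A Layer 1: 140 × 3.2×10⁻⁴ × 1.7 = 0.07616 m
A 140–460 m: 2.5×10⁻⁴ × 0.42 × 320 = 0.03360 m
A total: 0.10976 m
B Layer 1: 0.42 × 190 × 2.4×10⁻⁴ = 0.019152 m
B Layer 2: 700 × 0.18 × 0.99×10⁻⁴ = 0.012474 m
B total: 0.031626 m
Difference: 0.10976 − 0.031626 = 0.078134 m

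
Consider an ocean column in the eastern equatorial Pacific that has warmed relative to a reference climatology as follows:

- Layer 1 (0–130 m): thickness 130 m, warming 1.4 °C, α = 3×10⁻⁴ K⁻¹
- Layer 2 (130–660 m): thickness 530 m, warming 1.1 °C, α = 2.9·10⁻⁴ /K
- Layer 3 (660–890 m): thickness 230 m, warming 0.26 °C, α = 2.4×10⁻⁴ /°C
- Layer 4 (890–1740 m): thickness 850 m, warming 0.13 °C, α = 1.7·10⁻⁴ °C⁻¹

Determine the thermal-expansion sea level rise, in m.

Layer 1: 3×10⁻⁴ × 1.4 × 130 = 0.05460 m
130–660 m: 530 × 2.9×10⁻⁴ × 1.1 = 0.16907 m
230 × 2.4×10⁻⁴ × 0.26 = 0.014352 m
Layer 4: 1.7×10⁻⁴ × 0.13 × 850 = 0.018785 m
Δh = 0.05460 + 0.16907 + 0.014352 + 0.018785 = 0.256807 m ≈ 0.257 m

Δh ≈ 0.257 m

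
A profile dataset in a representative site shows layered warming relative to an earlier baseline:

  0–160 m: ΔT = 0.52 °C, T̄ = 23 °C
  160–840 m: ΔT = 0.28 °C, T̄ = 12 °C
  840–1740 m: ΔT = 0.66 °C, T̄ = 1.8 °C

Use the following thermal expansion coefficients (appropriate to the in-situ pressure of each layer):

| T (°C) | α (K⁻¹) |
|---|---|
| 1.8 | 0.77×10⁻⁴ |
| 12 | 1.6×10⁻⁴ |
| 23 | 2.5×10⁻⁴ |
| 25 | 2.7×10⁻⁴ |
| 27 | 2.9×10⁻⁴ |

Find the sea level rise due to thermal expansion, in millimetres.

Δh = 97.0 mm

Layer 1 at 23 °C → α = 2.5×10⁻⁴ K⁻¹
Layer 2 at 12 °C → α = 1.6×10⁻⁴ K⁻¹
Layer 3 at 1.8 °C → α = 0.77×10⁻⁴ K⁻¹
2.5×10⁻⁴ × 160 × 0.52 = 0.02080 m
0.28 × 680 × 1.6×10⁻⁴ = 0.030464 m
900 × 0.66 × 0.77×10⁻⁴ = 0.045738 m
Δh = 0.02080 + 0.030464 + 0.045738 = 0.097002 m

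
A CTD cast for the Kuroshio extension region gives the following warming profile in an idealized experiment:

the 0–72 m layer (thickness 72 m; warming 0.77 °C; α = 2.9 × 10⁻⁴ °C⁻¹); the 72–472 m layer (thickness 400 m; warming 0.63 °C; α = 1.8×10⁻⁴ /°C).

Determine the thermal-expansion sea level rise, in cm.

6.1 cm

0–72 m: 72 × 2.9×10⁻⁴ × 0.77 = 0.0160776 m
Layer 2: 1.8×10⁻⁴ × 0.63 × 400 = 0.04536 m
Δh = 0.0160776 + 0.04536 = 0.0614376 m ≈ 6.1 cm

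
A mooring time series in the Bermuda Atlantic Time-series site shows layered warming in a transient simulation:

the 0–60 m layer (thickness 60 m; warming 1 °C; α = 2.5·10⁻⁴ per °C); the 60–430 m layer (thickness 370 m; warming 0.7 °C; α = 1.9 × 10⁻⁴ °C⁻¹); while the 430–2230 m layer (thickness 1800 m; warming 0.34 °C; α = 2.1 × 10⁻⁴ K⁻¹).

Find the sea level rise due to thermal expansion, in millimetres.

Layer 1: 1 × 2.5×10⁻⁴ × 60 = 0.01500 m
60–430 m: 1.9×10⁻⁴ × 0.7 × 370 = 0.04921 m
2.1×10⁻⁴ × 0.34 × 1800 = 0.12852 m
Δh = 0.01500 + 0.04921 + 0.12852 = 0.19273 m

Δh ≈ 193 mm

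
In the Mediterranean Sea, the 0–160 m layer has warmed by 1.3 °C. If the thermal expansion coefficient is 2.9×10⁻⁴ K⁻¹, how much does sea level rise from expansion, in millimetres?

Δh ≈ 60.3 mm

Δh = αΔT·H = 2.9×10⁻⁴ × 1.3 × 160 = 0.06032 m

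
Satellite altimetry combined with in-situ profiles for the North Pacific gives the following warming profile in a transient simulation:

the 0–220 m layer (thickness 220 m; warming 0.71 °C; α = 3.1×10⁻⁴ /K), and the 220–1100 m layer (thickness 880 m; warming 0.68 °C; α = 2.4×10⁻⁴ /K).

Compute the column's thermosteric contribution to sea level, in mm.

0.71 × 3.1×10⁻⁴ × 220 = 0.048422 m
Layer 2: 0.68 × 2.4×10⁻⁴ × 880 = 0.143616 m
Δh = 0.048422 + 0.143616 = 0.192038 m ≈ 190 mm

about 190 mm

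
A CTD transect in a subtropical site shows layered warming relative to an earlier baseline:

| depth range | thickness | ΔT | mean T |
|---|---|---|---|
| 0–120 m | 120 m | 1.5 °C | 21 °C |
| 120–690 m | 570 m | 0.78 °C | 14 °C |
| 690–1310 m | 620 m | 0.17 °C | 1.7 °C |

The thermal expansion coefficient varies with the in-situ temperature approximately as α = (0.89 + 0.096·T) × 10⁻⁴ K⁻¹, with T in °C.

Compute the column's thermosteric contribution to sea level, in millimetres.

160 mm of thermosteric rise

Layer 1: α = (0.89 + 0.096×21)×10⁻⁴ = 2.906×10⁻⁴ K⁻¹
Layer 2: α = (0.89 + 0.096×14)×10⁻⁴ = 2.234×10⁻⁴ K⁻¹
Layer 3: α = (0.89 + 0.096×1.7)×10⁻⁴ = 1.0532×10⁻⁴ K⁻¹
0–120 m: 120 × 1.5 × 2.906×10⁻⁴ = 0.052308 m
2.234×10⁻⁴ × 0.78 × 570 = 0.09932364 m
Layer 3: 0.17 × 620 × 1.0532×10⁻⁴ = 0.011100728 m
Δh = 0.052308 + 0.09932364 + 0.011100728 = 0.162732368 m ≈ 160 mm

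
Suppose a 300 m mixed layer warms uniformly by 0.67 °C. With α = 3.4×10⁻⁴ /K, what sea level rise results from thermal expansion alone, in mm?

Δh = αΔT·H = 3.4×10⁻⁴ × 0.67 × 300 = 0.06834 m

68.3 mm of thermosteric rise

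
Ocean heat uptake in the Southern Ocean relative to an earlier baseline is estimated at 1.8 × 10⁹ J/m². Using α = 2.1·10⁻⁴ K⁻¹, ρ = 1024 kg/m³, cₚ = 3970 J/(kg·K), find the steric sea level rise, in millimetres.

Δh = 93 mm

Δh = αQ/(ρcₚ) = 2.1×10⁻⁴ × 1.8×10⁹ / (1024 × 3970) ≈ 0.092983 m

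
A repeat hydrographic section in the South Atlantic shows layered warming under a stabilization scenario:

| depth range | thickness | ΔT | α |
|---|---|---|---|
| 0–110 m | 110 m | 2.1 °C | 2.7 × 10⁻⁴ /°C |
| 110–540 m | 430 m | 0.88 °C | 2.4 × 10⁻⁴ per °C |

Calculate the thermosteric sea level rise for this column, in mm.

Δh = 153 mm

0–110 m: 2.1 × 2.7×10⁻⁴ × 110 = 0.06237 m
Layer 2: 0.88 × 430 × 2.4×10⁻⁴ = 0.090816 m
Δh = 0.06237 + 0.090816 = 0.153186 m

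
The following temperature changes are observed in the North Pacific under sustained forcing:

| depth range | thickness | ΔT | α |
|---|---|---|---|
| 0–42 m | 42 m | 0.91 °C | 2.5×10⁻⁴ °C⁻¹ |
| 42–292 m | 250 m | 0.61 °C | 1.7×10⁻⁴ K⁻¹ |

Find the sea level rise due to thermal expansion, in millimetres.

about 35 mm

0–42 m: 42 × 0.91 × 2.5×10⁻⁴ = 0.009555 m
250 × 1.7×10⁻⁴ × 0.61 = 0.025925 m
Δh = 0.009555 + 0.025925 = 0.03548 m ≈ 35 mm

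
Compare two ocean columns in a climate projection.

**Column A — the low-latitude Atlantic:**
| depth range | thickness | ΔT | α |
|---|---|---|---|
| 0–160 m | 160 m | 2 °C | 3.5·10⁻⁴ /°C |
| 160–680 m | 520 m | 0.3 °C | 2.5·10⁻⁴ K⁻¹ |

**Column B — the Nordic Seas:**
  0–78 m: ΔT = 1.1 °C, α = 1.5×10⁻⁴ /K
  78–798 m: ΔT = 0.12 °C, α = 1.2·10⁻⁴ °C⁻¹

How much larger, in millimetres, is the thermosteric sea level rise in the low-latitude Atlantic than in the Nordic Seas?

130 mm larger

A 160 × 3.5×10⁻⁴ × 2 = 0.11200 m
A Layer 2: 2.5×10⁻⁴ × 0.3 × 520 = 0.03900 m
A total: 0.15100 m
B 1.5×10⁻⁴ × 78 × 1.1 = 0.01287 m
B Layer 2: 0.12 × 1.2×10⁻⁴ × 720 = 0.010368 m
B total: 0.023238 m
Difference: 0.15100 − 0.023238 = 0.127762 m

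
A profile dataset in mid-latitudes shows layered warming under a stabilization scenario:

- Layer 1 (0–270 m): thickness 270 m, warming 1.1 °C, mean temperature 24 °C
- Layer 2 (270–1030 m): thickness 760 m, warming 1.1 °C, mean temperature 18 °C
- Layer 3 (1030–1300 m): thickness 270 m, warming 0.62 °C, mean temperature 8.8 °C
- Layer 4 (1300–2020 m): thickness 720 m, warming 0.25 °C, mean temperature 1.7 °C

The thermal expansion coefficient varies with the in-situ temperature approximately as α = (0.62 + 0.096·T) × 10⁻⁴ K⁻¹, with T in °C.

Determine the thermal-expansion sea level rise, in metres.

about 0.322 m

Layer 1: α = (0.62 + 0.096×24)×10⁻⁴ = 2.924×10⁻⁴ K⁻¹
Layer 2: α = (0.62 + 0.096×18)×10⁻⁴ = 2.348×10⁻⁴ K⁻¹
Layer 3: α = (0.62 + 0.096×8.8)×10⁻⁴ = 1.4648×10⁻⁴ K⁻¹
Layer 4: α = (0.62 + 0.096×1.7)×10⁻⁴ = 0.7832×10⁻⁴ K⁻¹
0–270 m: 1.1 × 2.924×10⁻⁴ × 270 = 0.0868428 m
Layer 2: 1.1 × 2.348×10⁻⁴ × 760 = 0.1962928 m
1030–1300 m: 270 × 0.62 × 1.4648×10⁻⁴ = 0.024520752 m
Layer 4: 0.7832×10⁻⁴ × 0.25 × 720 = 0.0140976 m
Δh = 0.0868428 + 0.1962928 + 0.024520752 + 0.0140976 = 0.321753952 m ≈ 0.322 m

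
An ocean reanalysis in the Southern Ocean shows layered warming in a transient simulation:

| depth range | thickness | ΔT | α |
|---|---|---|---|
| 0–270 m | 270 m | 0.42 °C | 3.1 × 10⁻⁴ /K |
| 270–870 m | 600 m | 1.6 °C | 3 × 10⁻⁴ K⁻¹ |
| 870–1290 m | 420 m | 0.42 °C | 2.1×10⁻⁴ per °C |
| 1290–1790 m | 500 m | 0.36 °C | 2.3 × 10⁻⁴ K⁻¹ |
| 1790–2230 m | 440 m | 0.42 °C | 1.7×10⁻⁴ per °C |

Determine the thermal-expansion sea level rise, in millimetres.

430 mm

3.1×10⁻⁴ × 270 × 0.42 = 0.035154 m
270–870 m: 1.6 × 600 × 3×10⁻⁴ = 0.28800 m
870–1290 m: 420 × 2.1×10⁻⁴ × 0.42 = 0.037044 m
1290–1790 m: 500 × 0.36 × 2.3×10⁻⁴ = 0.04140 m
1790–2230 m: 1.7×10⁻⁴ × 440 × 0.42 = 0.031416 m
Δh = 0.035154 + 0.28800 + 0.037044 + 0.04140 + 0.031416 = 0.433014 m ≈ 430 mm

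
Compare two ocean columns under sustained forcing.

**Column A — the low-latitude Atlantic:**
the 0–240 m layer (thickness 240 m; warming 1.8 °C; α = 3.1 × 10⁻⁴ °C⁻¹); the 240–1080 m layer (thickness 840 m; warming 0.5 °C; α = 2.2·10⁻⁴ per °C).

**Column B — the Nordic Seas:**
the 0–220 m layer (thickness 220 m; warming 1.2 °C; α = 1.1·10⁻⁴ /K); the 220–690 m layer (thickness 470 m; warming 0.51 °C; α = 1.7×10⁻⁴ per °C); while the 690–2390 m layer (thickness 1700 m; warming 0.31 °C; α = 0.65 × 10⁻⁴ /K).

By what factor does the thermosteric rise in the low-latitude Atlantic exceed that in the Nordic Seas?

A Layer 1: 1.8 × 240 × 3.1×10⁻⁴ = 0.13392 m
A 240–1080 m: 0.5 × 2.2×10⁻⁴ × 840 = 0.09240 m
A total: 0.22632 m
B 220 × 1.2 × 1.1×10⁻⁴ = 0.02904 m
B 220–690 m: 470 × 0.51 × 1.7×10⁻⁴ = 0.040749 m
B 0.31 × 0.65×10⁻⁴ × 1700 = 0.034255 m
B total: 0.104044 m
Ratio: 0.22632 / 0.104044 ≈ 2.175

a factor of 2.2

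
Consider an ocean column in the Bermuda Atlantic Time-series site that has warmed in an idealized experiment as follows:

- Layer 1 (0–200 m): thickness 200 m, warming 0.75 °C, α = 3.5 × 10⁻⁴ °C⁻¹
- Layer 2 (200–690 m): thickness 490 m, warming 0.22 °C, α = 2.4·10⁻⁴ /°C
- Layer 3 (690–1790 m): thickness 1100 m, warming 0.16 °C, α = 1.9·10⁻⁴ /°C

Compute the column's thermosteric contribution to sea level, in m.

Δh = 0.112 m

Layer 1: 0.75 × 200 × 3.5×10⁻⁴ = 0.05250 m
2.4×10⁻⁴ × 490 × 0.22 = 0.025872 m
0.16 × 1.9×10⁻⁴ × 1100 = 0.03344 m
Δh = 0.05250 + 0.025872 + 0.03344 = 0.111812 m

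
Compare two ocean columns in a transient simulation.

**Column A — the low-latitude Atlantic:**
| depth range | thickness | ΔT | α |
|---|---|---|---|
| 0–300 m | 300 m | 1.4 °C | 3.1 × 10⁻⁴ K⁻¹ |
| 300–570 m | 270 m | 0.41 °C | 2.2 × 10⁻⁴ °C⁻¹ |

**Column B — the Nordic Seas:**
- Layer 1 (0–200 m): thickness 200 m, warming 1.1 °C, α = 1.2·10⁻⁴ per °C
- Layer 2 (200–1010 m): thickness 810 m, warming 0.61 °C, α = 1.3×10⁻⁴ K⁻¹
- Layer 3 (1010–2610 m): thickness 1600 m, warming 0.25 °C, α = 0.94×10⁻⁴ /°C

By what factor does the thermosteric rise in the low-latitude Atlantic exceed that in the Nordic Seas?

≈ 1.2×

A 3.1×10⁻⁴ × 1.4 × 300 = 0.13020 m
A 2.2×10⁻⁴ × 0.41 × 270 = 0.024354 m
A total: 0.154554 m
B 0–200 m: 1.1 × 1.2×10⁻⁴ × 200 = 0.02640 m
B 200–1010 m: 1.3×10⁻⁴ × 0.61 × 810 = 0.064233 m
B 0.94×10⁻⁴ × 0.25 × 1600 = 0.03760 m
B total: 0.128233 m
Ratio: 0.154554 / 0.128233 ≈ 1.205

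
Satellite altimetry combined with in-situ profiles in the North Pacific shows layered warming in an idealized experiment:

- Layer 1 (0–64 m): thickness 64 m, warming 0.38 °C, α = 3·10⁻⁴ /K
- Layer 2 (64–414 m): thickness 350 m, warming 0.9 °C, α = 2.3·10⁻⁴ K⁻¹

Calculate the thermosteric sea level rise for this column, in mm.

about 79.7 mm

0.38 × 3×10⁻⁴ × 64 = 0.007296 m
64–414 m: 350 × 0.9 × 2.3×10⁻⁴ = 0.07245 m
Δh = 0.007296 + 0.07245 = 0.079746 m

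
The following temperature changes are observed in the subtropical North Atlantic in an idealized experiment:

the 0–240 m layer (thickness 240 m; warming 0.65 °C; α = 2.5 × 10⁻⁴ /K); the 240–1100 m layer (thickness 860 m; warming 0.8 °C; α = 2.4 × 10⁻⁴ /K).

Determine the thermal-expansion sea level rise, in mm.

0–240 m: 0.65 × 240 × 2.5×10⁻⁴ = 0.03900 m
860 × 2.4×10⁻⁴ × 0.8 = 0.16512 m
Δh = 0.03900 + 0.16512 = 0.20412 m ≈ 204 mm

about 204 mm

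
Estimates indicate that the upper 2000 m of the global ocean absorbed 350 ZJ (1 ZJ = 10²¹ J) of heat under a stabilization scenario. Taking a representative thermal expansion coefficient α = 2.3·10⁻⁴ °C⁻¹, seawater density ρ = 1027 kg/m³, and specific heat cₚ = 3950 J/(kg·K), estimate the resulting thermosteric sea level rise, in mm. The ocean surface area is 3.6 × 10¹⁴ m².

55.1 mm of thermosteric rise

Per unit area: Q = 350×10²¹ / (3.6×10¹⁴) ≈ 9.722×10⁸ J/m²
Δh = αQ/(ρcₚ) = 2.3×10⁻⁴ × 9.722×10⁸ / (1027 × 3950) ≈ 0.055121 m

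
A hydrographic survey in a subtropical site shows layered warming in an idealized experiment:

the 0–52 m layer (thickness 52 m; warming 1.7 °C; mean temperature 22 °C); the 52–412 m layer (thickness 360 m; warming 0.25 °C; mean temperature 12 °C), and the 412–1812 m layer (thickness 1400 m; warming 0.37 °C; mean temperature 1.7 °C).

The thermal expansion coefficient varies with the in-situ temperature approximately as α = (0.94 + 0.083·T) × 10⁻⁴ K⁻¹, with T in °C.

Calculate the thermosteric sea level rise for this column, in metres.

0.0979 m

Layer 1: α = (0.94 + 0.083×22)×10⁻⁴ = 2.766×10⁻⁴ K⁻¹
Layer 2: α = (0.94 + 0.083×12)×10⁻⁴ = 1.936×10⁻⁴ K⁻¹
Layer 3: α = (0.94 + 0.083×1.7)×10⁻⁴ = 1.0811×10⁻⁴ K⁻¹
Layer 1: 1.7 × 52 × 2.766×10⁻⁴ = 0.02445144 m
52–412 m: 0.25 × 1.936×10⁻⁴ × 360 = 0.017424 m
Layer 3: 1400 × 1.0811×10⁻⁴ × 0.37 = 0.05600098 m
Δh = 0.02445144 + 0.017424 + 0.05600098 = 0.09787642 m ≈ 0.0979 m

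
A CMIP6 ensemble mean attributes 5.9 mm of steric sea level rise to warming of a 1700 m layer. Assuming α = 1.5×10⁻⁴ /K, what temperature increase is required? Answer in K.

about 0.0231 K

ΔT = Δh/(αH) = 0.0059 / (1.5×10⁻⁴ × 1700) ≈ 0.02314 K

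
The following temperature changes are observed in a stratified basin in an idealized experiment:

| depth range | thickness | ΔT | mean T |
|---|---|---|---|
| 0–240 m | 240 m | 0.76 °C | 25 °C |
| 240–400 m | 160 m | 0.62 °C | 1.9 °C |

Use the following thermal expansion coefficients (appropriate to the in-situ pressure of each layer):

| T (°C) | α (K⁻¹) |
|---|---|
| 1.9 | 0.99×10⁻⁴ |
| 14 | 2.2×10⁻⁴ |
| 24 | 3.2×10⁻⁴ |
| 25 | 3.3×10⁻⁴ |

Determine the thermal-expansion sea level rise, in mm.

Layer 1 at 25 °C → α = 3.3×10⁻⁴ K⁻¹
Layer 2 at 1.9 °C → α = 0.99×10⁻⁴ K⁻¹
0–240 m: 240 × 0.76 × 3.3×10⁻⁴ = 0.060192 m
Layer 2: 0.99×10⁻⁴ × 160 × 0.62 = 0.0098208 m
Δh = 0.060192 + 0.0098208 = 0.0700128 m ≈ 70.0 mm

about 70.0 mm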